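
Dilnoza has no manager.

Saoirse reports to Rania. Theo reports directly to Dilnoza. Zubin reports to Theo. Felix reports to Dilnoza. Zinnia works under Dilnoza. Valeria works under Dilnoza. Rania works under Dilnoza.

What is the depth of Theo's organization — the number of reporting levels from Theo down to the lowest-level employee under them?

The longest chain under Theo runs Theo → Zubin, which is 1 level below Theo.

1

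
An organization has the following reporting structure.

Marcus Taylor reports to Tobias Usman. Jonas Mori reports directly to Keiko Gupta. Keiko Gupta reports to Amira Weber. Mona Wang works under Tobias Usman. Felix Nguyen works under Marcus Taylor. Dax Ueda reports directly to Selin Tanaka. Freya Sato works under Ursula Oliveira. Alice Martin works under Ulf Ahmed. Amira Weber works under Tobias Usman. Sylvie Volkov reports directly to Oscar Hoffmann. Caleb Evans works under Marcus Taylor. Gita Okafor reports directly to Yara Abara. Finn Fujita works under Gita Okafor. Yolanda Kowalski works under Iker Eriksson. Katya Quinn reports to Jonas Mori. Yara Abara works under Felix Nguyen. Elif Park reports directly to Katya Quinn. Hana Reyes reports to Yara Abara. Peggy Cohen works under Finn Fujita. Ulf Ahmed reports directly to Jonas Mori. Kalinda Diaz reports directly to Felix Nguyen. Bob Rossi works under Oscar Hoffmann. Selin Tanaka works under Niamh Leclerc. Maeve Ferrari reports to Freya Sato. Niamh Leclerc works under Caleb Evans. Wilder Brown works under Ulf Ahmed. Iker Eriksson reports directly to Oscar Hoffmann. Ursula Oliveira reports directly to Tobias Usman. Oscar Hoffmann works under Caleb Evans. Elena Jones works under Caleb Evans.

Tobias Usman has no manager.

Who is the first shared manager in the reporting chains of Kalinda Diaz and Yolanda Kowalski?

Kalinda Diaz's chain of managers is Felix Nguyen, Marcus Taylor, Tobias Usman. Yolanda Kowalski's chain of managers is Iker Eriksson, Oscar Hoffmann, Caleb Evans, Marcus Taylor, Tobias Usman. The first manager that appears in both chains is Marcus Taylor.

Marcus Taylor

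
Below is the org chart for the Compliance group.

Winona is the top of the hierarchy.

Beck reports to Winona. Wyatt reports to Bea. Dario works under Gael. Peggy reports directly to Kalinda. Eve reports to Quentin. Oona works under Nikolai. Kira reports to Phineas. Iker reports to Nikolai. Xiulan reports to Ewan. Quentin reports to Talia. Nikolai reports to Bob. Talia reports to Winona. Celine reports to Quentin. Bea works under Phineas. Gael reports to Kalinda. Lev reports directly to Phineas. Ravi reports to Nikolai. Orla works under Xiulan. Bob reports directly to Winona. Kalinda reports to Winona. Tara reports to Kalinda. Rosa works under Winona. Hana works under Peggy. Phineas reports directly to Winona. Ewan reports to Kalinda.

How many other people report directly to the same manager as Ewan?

3

Ewan reports to Kalinda. Kalinda's other direct reports are Gael, Peggy, Tara — 3 peers.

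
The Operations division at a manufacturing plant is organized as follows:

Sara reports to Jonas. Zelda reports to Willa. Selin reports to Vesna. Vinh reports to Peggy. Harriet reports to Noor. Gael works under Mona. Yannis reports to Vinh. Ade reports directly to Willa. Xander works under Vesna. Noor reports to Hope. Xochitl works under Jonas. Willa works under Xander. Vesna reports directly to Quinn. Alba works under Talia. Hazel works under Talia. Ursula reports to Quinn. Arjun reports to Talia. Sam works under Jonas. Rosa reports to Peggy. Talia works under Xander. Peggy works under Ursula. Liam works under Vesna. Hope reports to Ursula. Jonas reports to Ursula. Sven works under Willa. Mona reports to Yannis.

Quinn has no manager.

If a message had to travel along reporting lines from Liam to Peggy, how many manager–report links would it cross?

4

Liam is 2 levels below Quinn, and Peggy is 2 levels below Quinn (their lowest common manager). The shortest path runs up from Liam to Quinn and back down to Peggy: 2 + 2 = 4 links.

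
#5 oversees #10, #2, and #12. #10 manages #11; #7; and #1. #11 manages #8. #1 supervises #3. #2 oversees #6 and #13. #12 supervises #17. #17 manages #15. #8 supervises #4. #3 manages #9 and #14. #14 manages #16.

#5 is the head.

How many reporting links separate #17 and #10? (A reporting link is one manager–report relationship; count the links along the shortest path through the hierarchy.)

#17 is 2 levels below #5, and #10 is 1 level below #5 (their lowest common manager). The shortest path runs up from #17 to #5 and back down to #10: 2 + 1 = 3 links.

3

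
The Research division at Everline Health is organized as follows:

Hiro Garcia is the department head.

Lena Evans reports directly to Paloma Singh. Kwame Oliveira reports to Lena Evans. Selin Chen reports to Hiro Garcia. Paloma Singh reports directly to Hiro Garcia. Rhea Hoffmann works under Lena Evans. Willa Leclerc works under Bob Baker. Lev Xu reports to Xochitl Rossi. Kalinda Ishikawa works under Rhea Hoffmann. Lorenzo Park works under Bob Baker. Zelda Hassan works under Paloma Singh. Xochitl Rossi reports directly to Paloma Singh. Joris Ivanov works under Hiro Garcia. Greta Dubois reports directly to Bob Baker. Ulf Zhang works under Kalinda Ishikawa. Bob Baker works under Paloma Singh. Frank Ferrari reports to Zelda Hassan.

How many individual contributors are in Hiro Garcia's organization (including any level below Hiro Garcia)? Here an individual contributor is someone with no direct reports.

The people in Hiro Garcia's organization with no one reporting to them are Selin Chen, Willa Leclerc, Greta Dubois, Lorenzo Park, Kwame Oliveira, Ulf Zhang, Frank Ferrari, Lev Xu, Joris Ivanov. That is 9.

9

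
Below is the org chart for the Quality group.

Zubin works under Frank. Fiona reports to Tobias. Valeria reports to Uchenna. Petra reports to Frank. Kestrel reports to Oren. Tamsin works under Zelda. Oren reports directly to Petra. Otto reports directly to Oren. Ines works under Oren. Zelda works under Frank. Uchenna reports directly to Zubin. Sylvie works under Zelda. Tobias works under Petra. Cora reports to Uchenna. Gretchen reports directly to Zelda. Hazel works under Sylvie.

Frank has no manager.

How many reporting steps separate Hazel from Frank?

Chain from Hazel up to Frank: Hazel → Sylvie → Zelda → Frank. That is 3 steps up, so Hazel is 3 levels below Frank.

3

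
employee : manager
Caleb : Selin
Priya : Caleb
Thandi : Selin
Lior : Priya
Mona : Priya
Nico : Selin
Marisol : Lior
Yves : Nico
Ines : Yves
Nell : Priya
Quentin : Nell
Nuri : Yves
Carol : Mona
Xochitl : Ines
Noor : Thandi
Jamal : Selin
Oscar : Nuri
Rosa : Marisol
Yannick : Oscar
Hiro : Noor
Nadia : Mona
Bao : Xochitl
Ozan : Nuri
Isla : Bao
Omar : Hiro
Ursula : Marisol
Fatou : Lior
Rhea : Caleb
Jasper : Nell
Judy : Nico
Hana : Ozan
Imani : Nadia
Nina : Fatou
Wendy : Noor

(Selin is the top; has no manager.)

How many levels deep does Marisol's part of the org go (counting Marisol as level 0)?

The longest chain under Marisol runs Marisol → Ursula, which is 1 level below Marisol.

1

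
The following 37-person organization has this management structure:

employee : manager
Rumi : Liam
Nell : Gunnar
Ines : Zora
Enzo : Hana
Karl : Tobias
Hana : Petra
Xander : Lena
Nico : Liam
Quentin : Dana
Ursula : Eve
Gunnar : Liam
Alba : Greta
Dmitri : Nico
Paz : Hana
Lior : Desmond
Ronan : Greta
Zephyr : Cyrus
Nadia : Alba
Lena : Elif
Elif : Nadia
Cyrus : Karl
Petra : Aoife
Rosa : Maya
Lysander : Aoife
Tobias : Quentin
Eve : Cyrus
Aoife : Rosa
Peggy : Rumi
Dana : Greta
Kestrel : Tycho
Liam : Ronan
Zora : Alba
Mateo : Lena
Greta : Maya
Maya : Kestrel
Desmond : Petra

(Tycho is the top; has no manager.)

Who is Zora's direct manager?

Alba

Zora reports directly to Alba.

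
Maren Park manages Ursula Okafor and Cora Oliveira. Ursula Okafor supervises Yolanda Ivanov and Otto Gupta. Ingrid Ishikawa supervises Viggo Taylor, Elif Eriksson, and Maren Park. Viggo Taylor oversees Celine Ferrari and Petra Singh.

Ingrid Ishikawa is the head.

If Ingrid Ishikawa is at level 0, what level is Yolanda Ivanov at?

3

Chain from Yolanda Ivanov up to Ingrid Ishikawa: Yolanda Ivanov → Ursula Okafor → Maren Park → Ingrid Ishikawa. That is 3 steps up, so Yolanda Ivanov is 3 levels below Ingrid Ishikawa.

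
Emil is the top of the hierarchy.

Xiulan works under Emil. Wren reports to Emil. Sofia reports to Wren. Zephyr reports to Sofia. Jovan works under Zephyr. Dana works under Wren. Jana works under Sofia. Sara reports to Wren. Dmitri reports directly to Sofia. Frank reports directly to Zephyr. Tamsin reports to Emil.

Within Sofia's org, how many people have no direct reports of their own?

4

The people in Sofia's organization with no one reporting to them are Dmitri, Jana, Frank, Jovan. That is 4.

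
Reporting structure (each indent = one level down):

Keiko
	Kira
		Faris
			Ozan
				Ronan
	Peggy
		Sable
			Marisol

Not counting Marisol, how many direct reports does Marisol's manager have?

Marisol reports to Sable, and Sable has no other direct reports. Marisol has 0 peers.

0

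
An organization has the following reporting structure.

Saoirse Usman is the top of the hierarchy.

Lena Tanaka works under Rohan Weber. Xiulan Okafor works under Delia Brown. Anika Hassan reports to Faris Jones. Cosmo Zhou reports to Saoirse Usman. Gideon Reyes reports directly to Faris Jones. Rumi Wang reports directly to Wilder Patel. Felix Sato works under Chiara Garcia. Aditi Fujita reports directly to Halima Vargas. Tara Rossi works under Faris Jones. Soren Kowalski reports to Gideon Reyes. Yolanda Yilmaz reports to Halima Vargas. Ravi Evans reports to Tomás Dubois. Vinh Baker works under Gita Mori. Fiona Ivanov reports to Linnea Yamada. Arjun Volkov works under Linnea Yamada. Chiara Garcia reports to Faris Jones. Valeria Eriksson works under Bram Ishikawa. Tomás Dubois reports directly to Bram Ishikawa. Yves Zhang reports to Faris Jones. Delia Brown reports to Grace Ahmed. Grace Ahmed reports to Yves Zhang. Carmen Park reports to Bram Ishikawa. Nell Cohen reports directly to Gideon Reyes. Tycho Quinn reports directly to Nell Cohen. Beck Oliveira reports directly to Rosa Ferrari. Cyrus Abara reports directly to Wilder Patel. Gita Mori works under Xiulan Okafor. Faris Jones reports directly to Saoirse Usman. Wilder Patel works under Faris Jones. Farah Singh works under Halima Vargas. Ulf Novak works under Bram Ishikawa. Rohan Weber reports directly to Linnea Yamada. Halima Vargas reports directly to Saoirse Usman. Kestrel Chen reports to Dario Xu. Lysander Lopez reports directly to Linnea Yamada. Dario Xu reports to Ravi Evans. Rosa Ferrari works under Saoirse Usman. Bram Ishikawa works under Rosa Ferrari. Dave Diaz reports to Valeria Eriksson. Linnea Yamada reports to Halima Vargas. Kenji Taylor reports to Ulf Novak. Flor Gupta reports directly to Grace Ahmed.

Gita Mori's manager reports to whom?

Gita Mori reports to Xiulan Okafor, and Xiulan Okafor reports to Delia Brown. So Gita Mori's skip-level manager is Delia Brown.

Delia Brown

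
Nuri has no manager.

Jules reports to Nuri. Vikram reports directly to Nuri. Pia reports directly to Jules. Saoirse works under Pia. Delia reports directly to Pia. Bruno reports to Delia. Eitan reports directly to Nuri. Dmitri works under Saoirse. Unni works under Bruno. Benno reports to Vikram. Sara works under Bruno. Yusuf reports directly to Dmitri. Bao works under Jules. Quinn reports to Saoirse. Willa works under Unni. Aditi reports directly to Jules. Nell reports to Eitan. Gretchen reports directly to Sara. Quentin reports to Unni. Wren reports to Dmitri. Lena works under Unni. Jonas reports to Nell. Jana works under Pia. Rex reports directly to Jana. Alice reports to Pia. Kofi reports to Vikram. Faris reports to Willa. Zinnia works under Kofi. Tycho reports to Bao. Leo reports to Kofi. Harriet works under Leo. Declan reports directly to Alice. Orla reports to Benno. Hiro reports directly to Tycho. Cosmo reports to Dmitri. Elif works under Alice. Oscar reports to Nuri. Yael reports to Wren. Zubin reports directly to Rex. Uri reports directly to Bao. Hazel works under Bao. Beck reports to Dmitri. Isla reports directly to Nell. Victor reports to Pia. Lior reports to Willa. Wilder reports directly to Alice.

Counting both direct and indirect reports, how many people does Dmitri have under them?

5

Dmitri directly manages Yusuf, Wren, Cosmo, Beck. Yusuf has no reports. Under Wren: Yael (1). Cosmo has no reports. Beck has no reports. So Dmitri's organization is 4 direct reports plus everyone under them: 1 + 2 + 1 + 1 = 5.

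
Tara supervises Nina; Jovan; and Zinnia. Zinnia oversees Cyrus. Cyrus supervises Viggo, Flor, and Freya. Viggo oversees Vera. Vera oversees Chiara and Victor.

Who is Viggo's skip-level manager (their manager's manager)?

Viggo reports to Cyrus, and Cyrus reports to Zinnia. So Viggo's skip-level manager is Zinnia.

Zinnia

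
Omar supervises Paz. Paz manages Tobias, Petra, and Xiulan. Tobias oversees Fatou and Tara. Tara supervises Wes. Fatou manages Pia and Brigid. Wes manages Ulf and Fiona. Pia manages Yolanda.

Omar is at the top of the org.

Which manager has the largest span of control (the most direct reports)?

Direct-report counts: Omar has 1; Paz has 3; Tobias has 2; Fatou has 2; Pia has 1; Tara has 1; Wes has 2. The largest is 3, held by Paz.

Paz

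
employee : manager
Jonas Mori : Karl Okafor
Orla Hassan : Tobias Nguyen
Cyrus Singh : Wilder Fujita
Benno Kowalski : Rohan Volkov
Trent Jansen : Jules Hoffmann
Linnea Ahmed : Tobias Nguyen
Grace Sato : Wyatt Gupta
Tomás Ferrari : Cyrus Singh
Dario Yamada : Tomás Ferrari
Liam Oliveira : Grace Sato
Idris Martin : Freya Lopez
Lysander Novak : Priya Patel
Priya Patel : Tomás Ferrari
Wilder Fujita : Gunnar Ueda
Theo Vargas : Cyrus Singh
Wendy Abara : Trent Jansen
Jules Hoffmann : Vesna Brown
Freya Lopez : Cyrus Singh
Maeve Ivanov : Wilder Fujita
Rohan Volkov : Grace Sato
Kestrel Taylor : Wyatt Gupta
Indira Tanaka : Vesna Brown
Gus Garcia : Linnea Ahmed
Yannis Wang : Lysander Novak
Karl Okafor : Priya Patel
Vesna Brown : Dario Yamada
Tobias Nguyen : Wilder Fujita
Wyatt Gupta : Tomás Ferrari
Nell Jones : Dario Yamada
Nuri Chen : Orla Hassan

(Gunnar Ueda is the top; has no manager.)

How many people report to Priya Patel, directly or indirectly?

4

Priya Patel directly manages Karl Okafor, Lysander Novak. Under Karl Okafor: Jonas Mori (1). Under Lysander Novak: Yannis Wang (1). So Priya Patel's organization is 2 direct reports plus everyone under them: 2 + 2 = 4.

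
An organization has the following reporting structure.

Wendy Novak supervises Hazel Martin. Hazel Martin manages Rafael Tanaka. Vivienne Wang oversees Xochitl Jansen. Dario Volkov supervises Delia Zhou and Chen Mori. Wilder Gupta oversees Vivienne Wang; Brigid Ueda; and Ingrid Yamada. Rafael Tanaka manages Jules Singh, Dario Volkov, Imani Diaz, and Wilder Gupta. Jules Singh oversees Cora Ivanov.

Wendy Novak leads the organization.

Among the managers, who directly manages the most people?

Direct-report counts: Wendy Novak has 1; Hazel Martin has 1; Rafael Tanaka has 4; Wilder Gupta has 3; Vivienne Wang has 1; Dario Volkov has 2; Jules Singh has 1. The largest is 4, held by Rafael Tanaka.

Rafael Tanaka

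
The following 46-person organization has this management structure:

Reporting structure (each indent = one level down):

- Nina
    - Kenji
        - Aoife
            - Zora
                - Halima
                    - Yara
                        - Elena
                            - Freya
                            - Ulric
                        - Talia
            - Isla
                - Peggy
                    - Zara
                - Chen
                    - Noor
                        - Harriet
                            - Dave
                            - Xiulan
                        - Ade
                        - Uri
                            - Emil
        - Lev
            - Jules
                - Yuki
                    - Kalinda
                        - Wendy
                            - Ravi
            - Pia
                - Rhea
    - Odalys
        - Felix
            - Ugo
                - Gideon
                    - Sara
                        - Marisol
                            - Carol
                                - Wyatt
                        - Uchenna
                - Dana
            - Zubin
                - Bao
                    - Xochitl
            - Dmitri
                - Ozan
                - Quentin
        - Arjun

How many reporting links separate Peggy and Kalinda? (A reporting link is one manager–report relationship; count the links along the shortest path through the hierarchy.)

7

Peggy is 3 levels below Kenji, and Kalinda is 4 levels below Kenji (their lowest common manager). The shortest path runs up from Peggy to Kenji and back down to Kalinda: 3 + 4 = 7 links.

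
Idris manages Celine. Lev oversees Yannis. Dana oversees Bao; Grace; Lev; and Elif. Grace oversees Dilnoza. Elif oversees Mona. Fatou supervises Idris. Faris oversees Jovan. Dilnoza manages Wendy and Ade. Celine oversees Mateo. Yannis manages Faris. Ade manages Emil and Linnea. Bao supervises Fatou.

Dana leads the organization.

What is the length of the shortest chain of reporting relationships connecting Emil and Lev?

5

Emil is 4 levels below Dana, and Lev is 1 level below Dana (their lowest common manager). The shortest path runs up from Emil to Dana and back down to Lev: 4 + 1 = 5 links.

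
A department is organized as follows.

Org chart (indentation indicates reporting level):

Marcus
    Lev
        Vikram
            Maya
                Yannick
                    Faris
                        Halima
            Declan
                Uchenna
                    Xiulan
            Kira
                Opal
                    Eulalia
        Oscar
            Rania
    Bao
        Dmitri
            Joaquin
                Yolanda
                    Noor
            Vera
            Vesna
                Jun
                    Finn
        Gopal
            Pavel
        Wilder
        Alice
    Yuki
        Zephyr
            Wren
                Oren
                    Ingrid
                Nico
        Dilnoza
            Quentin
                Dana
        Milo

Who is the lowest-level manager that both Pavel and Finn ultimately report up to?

Pavel's chain of managers is Gopal, Bao, Marcus. Finn's chain of managers is Jun, Vesna, Dmitri, Bao, Marcus. The first manager that appears in both chains is Bao.

Bao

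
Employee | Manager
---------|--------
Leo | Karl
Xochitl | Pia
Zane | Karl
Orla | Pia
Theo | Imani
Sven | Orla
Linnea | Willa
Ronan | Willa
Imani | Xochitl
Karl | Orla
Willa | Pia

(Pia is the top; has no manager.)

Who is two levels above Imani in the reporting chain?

Imani reports to Xochitl, and Xochitl reports to Pia. So Imani's skip-level manager is Pia.

Pia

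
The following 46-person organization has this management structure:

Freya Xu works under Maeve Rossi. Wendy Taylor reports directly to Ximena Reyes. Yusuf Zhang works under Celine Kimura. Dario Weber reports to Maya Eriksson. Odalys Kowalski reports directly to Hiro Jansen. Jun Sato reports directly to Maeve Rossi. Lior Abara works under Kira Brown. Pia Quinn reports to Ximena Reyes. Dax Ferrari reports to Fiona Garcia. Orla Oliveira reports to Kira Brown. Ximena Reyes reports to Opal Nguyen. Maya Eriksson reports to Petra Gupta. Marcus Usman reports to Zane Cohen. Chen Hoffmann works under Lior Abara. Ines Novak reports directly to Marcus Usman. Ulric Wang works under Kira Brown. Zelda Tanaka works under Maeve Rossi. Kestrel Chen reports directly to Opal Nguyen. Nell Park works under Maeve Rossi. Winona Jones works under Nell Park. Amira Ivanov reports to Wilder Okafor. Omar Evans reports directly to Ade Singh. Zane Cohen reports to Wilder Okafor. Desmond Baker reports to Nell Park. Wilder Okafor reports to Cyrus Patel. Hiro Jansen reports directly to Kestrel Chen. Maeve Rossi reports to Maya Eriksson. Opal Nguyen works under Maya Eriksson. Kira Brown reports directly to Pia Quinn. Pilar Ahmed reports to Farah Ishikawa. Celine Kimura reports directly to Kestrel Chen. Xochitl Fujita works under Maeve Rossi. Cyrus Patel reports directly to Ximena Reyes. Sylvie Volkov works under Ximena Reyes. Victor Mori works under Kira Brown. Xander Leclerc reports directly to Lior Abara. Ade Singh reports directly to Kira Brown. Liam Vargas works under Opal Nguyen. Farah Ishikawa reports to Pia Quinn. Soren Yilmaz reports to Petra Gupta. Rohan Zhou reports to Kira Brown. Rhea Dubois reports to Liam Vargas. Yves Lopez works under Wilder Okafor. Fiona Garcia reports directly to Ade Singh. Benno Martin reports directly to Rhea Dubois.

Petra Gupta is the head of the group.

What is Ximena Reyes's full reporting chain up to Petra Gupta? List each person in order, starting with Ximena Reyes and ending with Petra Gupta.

Ximena Reyes -> Opal Nguyen -> Maya Eriksson -> Petra Gupta

Ximena Reyes reports to Opal Nguyen. Opal Nguyen reports to Maya Eriksson. Maya Eriksson reports to Petra Gupta. Petra Gupta is at the top.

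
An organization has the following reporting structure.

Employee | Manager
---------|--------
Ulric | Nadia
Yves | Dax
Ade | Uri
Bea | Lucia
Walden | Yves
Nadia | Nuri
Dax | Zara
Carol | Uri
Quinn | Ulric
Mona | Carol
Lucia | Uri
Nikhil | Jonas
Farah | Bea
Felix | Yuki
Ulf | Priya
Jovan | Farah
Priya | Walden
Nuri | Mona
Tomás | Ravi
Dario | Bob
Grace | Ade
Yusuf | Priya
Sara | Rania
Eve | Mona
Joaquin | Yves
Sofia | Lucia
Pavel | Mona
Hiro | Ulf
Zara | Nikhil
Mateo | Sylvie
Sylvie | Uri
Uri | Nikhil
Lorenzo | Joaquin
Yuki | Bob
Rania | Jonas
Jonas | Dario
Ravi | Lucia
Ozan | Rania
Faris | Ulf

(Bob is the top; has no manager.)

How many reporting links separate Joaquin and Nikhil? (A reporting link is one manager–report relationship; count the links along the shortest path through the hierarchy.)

4

Joaquin is in Nikhil's organization: the chain from Joaquin up to Nikhil is Joaquin → Yves → Dax → Zara → Nikhil, which is 4 links.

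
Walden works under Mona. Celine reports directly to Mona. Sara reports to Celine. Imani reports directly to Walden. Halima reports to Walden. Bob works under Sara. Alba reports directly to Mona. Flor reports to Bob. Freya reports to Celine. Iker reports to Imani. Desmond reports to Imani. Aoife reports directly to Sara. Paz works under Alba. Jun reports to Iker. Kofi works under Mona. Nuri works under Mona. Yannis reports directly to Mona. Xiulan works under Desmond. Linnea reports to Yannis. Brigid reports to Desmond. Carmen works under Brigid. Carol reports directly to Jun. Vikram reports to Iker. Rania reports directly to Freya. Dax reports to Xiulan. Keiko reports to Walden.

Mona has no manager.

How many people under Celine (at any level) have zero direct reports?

3

The people in Celine's organization with no one reporting to them are Rania, Aoife, Flor. That is 3.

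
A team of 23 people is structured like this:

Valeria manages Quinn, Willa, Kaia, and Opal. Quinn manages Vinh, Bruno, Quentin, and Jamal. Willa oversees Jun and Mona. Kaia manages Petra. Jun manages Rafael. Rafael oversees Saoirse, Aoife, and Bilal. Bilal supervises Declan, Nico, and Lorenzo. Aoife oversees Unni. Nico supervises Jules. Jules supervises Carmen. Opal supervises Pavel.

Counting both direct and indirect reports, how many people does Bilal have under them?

Bilal directly manages Declan, Nico, Lorenzo. Declan has no reports. Under Nico: Jules, Carmen (2). Lorenzo has no reports. So Bilal's organization is 3 direct reports plus everyone under them: 1 + 3 + 1 = 5.

5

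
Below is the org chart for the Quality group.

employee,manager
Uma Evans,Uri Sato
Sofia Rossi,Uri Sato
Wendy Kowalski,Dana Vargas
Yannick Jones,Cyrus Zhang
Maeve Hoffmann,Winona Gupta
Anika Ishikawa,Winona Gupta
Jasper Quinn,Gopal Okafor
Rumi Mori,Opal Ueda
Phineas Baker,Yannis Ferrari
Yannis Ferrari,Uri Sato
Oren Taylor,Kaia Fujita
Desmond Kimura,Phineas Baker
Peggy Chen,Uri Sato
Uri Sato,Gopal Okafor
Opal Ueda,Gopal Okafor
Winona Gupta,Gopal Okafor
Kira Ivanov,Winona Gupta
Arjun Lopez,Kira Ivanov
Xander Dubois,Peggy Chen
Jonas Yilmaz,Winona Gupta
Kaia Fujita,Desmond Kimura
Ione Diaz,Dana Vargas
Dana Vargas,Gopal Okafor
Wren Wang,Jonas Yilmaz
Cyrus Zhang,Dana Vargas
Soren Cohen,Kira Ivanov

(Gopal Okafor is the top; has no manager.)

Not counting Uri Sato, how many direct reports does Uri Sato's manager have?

Uri Sato reports to Gopal Okafor. Gopal Okafor's other direct reports are Winona Gupta, Dana Vargas, Opal Ueda, Jasper Quinn — 4 peers.

4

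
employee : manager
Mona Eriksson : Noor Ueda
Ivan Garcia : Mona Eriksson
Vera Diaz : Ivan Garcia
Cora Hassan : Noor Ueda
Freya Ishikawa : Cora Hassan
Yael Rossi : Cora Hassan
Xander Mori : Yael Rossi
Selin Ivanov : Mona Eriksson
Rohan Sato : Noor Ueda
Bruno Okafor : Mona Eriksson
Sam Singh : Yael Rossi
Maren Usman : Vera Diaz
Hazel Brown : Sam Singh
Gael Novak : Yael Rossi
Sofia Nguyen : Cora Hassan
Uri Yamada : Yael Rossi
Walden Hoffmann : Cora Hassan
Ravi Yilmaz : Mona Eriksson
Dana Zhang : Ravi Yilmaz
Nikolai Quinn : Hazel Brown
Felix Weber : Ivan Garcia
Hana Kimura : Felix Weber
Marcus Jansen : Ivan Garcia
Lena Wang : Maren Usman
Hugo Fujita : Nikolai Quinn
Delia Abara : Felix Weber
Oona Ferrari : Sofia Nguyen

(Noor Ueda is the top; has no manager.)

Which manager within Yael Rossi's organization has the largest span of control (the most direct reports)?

Direct-report counts within Yael Rossi's organization: Yael Rossi has 4; Sam Singh has 1; Hazel Brown has 1; Nikolai Quinn has 1. The largest is 4, held by Yael Rossi.

Yael Rossi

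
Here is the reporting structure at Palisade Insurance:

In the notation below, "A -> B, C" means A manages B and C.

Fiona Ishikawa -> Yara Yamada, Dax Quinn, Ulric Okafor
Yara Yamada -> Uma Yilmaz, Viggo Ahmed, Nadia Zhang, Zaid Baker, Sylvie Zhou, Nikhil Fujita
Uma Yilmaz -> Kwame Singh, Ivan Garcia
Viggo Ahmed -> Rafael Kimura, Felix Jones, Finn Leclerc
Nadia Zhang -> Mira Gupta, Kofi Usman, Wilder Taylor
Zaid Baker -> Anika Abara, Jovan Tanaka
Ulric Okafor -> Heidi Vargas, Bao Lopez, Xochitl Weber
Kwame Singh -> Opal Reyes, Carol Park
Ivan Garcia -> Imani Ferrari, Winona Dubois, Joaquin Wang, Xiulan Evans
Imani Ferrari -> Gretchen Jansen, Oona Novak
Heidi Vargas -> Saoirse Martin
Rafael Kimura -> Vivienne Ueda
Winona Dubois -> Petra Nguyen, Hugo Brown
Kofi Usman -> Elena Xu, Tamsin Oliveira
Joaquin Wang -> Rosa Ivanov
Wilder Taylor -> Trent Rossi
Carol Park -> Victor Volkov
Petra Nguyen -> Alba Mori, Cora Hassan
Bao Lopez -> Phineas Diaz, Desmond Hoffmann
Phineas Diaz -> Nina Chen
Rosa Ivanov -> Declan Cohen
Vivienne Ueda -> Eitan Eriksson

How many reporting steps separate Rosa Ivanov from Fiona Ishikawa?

Chain from Rosa Ivanov up to Fiona Ishikawa: Rosa Ivanov → Joaquin Wang → Ivan Garcia → Uma Yilmaz → Yara Yamada → Fiona Ishikawa. That is 5 steps up, so Rosa Ivanov is 5 levels below Fiona Ishikawa.

5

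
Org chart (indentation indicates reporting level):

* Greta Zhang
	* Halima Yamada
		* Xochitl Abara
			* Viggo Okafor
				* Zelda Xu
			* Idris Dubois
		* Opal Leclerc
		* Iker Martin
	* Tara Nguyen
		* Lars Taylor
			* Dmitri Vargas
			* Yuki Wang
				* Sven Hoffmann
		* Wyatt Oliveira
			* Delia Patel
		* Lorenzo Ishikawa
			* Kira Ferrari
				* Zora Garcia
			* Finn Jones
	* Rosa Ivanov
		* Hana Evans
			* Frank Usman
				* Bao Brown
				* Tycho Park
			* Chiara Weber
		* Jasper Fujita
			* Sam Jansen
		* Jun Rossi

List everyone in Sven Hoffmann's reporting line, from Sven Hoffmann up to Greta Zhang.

Sven Hoffmann reports to Yuki Wang. Yuki Wang reports to Lars Taylor. Lars Taylor reports to Tara Nguyen. Tara Nguyen reports to Greta Zhang. Greta Zhang is at the top.

Sven Hoffmann -> Yuki Wang -> Lars Taylor -> Tara Nguyen -> Greta Zhang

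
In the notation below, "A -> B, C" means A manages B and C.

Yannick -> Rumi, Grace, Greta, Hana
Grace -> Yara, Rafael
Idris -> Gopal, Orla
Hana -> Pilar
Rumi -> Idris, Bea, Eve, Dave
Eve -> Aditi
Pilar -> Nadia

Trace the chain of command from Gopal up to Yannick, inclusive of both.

Gopal -> Idris -> Rumi -> Yannick

Gopal reports to Idris. Idris reports to Rumi. Rumi reports to Yannick. Yannick is at the top.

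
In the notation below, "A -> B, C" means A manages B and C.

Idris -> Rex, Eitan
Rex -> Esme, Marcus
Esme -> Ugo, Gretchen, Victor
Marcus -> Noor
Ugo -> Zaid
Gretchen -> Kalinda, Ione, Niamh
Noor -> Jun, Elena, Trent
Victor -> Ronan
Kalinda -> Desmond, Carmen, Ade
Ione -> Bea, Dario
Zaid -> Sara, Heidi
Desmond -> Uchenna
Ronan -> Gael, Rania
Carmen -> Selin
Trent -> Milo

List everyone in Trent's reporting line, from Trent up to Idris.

Trent -> Noor -> Marcus -> Rex -> Idris

Trent reports to Noor. Noor reports to Marcus. Marcus reports to Rex. Rex reports to Idris. Idris is at the top.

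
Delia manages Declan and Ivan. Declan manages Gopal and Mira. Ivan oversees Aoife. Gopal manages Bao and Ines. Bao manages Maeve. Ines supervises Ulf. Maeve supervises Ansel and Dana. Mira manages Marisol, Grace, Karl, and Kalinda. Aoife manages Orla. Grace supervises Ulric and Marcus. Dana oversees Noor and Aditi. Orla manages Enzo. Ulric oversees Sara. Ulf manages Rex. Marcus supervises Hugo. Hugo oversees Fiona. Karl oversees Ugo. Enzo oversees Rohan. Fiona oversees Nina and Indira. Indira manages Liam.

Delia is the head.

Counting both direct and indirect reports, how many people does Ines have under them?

Ines directly manages Ulf. Under Ulf: Rex (1). That's 2 in total.

2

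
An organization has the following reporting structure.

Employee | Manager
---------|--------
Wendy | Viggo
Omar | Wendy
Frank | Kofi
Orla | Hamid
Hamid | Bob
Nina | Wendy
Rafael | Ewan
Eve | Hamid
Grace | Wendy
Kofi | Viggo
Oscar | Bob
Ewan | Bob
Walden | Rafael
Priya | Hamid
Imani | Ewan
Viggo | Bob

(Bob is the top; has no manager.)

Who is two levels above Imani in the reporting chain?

Bob

Imani reports to Ewan, and Ewan reports to Bob. So Imani's skip-level manager is Bob.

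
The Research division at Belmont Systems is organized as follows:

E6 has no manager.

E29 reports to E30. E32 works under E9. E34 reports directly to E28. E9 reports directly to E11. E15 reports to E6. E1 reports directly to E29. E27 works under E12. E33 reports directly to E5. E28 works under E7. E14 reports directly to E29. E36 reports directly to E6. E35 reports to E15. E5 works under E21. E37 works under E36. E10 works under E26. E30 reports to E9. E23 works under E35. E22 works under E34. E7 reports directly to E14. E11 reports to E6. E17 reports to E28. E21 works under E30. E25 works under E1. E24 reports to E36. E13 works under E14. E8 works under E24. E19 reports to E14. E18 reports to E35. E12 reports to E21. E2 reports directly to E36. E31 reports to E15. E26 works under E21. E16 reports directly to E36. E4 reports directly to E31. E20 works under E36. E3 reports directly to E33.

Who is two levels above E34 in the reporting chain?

E34 reports to E28, and E28 reports to E7. So E34's skip-level manager is E7.

E7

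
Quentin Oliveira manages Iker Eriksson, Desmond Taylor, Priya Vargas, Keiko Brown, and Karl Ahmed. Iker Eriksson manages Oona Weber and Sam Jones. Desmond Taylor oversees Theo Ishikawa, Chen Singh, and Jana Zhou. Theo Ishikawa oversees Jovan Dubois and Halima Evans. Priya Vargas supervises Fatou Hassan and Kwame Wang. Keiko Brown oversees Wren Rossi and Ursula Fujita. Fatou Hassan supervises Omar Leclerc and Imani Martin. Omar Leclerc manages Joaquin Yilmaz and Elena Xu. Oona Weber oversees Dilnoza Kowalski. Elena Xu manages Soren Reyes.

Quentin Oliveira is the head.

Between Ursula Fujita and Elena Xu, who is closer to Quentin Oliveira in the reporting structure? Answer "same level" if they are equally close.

Ursula Fujita

Ursula Fujita is 2 levels below Quentin Oliveira; Elena Xu is 4. Ursula Fujita is higher.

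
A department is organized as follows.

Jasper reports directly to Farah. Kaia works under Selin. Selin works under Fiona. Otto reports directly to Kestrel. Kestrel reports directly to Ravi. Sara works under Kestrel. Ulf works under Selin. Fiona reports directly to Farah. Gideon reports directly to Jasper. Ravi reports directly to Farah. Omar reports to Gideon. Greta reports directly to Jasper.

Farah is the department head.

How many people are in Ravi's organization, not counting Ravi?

3

Ravi directly manages Kestrel. Under Kestrel: Sara, Otto (2). That's 3 in total.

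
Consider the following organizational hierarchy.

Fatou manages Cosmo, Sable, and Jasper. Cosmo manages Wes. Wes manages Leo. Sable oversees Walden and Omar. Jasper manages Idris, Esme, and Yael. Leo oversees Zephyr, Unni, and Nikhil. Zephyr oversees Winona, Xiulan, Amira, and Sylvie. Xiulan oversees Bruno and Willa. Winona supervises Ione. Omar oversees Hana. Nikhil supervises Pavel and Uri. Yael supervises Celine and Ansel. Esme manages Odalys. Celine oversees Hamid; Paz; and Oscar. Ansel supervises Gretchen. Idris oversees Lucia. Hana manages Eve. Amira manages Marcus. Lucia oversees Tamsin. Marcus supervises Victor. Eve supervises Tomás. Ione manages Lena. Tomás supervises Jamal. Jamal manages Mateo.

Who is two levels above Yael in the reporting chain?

Yael reports to Jasper, and Jasper reports to Fatou. So Yael's skip-level manager is Fatou.

Fatou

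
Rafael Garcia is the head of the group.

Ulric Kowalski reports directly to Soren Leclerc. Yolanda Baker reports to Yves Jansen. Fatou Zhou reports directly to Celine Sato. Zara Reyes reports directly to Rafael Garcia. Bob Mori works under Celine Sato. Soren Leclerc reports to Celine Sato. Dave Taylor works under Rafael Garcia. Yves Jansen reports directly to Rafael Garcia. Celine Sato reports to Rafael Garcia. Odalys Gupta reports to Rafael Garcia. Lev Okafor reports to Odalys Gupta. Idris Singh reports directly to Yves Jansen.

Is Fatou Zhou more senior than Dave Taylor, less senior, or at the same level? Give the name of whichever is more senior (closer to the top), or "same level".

Fatou Zhou is 2 levels below Rafael Garcia; Dave Taylor is 1. Dave Taylor is higher.

Dave Taylor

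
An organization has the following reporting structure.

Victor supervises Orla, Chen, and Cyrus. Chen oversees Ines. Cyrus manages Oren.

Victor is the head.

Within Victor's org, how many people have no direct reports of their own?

3

The people in Victor's organization with no one reporting to them are Oren, Ines, Orla. That is 3.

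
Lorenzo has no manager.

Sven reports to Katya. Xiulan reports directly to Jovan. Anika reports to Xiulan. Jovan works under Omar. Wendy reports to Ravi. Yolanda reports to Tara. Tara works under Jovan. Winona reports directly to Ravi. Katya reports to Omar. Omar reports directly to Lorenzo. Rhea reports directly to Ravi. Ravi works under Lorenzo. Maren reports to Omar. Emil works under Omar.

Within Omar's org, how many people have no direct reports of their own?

5

The people in Omar's organization with no one reporting to them are Maren, Emil, Sven, Anika, Yolanda. That is 5.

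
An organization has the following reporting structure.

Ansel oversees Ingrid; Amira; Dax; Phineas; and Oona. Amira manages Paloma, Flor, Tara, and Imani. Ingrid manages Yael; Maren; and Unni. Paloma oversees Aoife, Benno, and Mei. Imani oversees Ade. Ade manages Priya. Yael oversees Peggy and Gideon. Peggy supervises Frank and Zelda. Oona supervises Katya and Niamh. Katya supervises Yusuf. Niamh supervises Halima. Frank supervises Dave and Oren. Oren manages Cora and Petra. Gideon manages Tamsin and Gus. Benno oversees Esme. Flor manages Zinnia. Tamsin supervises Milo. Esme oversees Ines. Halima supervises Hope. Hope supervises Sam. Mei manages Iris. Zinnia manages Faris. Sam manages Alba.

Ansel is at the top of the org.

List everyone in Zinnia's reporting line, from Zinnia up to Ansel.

Zinnia -> Flor -> Amira -> Ansel

Zinnia reports to Flor. Flor reports to Amira. Amira reports to Ansel. Ansel is at the top.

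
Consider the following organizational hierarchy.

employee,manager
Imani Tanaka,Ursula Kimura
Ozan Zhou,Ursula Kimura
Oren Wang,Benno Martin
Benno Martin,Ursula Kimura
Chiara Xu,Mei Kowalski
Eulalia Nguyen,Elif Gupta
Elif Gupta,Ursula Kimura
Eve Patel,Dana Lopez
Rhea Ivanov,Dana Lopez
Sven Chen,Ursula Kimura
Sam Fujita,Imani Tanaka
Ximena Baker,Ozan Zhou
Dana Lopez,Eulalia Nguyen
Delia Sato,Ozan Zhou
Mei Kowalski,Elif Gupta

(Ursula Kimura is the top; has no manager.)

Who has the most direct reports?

Ursula Kimura

Direct-report counts: Ursula Kimura has 5; Ozan Zhou has 2; Imani Tanaka has 1; Elif Gupta has 2; Eulalia Nguyen has 1; Dana Lopez has 2; Mei Kowalski has 1; Benno Martin has 1. The largest is 5, held by Ursula Kimura.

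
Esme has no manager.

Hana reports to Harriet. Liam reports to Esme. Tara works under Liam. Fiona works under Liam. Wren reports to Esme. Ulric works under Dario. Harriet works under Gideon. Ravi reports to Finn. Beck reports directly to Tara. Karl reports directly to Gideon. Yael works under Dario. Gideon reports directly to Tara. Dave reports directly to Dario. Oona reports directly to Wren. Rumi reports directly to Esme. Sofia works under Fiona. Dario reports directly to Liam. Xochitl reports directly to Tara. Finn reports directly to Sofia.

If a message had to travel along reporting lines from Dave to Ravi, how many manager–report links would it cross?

6

Dave is 2 levels below Liam, and Ravi is 4 levels below Liam (their lowest common manager). The shortest path runs up from Dave to Liam and back down to Ravi: 2 + 4 = 6 links.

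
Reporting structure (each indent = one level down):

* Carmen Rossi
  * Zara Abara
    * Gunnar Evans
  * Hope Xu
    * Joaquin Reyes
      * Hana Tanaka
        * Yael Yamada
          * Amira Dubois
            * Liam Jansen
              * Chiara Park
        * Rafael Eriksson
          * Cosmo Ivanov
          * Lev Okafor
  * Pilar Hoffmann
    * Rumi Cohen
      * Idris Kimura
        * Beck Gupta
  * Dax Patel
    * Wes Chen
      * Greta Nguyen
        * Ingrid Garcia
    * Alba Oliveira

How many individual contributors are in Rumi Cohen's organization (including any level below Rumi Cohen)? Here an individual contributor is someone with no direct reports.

The only person in Rumi Cohen's organization with no one reporting to them is Beck Gupta. That is 1.

1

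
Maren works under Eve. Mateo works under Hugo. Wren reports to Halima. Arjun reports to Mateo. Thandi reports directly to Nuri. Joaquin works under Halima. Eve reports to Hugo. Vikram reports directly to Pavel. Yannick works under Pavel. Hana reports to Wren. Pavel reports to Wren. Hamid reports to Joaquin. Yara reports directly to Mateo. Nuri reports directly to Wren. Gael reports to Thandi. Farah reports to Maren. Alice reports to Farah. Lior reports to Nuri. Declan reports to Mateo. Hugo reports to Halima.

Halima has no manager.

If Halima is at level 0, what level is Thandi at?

Chain from Thandi up to Halima: Thandi → Nuri → Wren → Halima. That is 3 steps up, so Thandi is 3 levels below Halima.

3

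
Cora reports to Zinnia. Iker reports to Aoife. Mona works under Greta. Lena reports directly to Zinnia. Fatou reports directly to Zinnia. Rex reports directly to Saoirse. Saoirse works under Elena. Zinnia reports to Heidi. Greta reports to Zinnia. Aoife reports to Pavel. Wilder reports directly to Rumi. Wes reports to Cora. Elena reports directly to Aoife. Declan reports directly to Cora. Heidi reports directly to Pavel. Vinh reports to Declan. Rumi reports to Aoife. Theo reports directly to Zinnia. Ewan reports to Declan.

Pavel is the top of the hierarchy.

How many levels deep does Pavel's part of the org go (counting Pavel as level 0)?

The longest chain under Pavel runs Pavel → Heidi → Zinnia → Cora → Declan → Vinh, which is 5 levels below Pavel.

5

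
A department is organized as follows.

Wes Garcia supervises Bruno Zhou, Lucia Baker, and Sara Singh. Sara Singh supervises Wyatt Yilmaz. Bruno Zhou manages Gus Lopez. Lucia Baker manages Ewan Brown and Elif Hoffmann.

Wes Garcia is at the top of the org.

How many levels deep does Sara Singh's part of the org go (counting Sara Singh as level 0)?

The longest chain under Sara Singh runs Sara Singh → Wyatt Yilmaz, which is 1 level below Sara Singh.

1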